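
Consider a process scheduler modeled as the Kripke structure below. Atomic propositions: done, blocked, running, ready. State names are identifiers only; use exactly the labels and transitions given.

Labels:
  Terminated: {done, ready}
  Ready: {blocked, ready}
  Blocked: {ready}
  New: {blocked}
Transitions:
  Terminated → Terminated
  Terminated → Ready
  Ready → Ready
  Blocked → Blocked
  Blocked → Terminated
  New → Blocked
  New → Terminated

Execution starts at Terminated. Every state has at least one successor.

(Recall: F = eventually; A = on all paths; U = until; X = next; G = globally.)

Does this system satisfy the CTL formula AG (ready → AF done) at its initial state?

No

States satisfying ready → AF done: {Terminated, New}.
States satisfying AG (ready → AF done): ∅.
Ready is reachable from Terminated and violates ready → AF done, so AG fails at Terminated.
Terminated ∉ Sat(AG (ready → AF done)).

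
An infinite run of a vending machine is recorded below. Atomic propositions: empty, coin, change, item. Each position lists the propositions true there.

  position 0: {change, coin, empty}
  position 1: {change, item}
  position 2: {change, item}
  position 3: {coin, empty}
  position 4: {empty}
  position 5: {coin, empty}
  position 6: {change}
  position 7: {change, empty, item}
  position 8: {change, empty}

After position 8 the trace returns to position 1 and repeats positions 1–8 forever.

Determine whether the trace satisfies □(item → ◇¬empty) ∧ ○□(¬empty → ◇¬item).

item → ◇¬empty holds at every position 0..8, and those are all positions ever visited, so □(item → ◇¬empty) holds.
Positions where item holds: 1, 2, 7.
Check ◇¬empty at each: 1→ok, 2→ok, 7→ok.
The position after 0 is 1; □(¬empty → ◇¬item) is true there.
At position 0: □(item → ◇¬empty) is true; ○□(¬empty → ◇¬item) is true; so □(item → ◇¬empty) ∧ ○□(¬empty → ◇¬item) is true.

Yes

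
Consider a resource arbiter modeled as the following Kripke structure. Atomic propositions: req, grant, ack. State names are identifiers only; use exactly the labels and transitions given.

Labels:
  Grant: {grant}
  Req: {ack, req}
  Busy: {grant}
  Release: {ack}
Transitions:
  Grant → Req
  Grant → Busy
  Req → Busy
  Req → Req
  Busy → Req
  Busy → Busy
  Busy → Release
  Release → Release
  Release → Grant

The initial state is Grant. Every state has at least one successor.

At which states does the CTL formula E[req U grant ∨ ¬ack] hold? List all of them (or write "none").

{Grant, Req, Busy}

States satisfying req: {Req}.
States satisfying grant ∨ ¬ack: {Grant, Busy}.
States satisfying E[req U grant ∨ ¬ack]: {Grant, Req, Busy}.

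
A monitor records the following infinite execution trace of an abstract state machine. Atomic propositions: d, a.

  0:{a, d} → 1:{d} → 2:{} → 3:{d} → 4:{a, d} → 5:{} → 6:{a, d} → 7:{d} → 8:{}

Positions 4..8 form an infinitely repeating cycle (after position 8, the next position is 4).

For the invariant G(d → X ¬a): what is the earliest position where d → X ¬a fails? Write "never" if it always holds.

Check d → X ¬a at each position in order: 0 ✓, 1 ✓, 2 ✓.
At position 3 the labels are {d} and the next position 4 has {a, d}, so d → X ¬a is false there. This is the first violation.

3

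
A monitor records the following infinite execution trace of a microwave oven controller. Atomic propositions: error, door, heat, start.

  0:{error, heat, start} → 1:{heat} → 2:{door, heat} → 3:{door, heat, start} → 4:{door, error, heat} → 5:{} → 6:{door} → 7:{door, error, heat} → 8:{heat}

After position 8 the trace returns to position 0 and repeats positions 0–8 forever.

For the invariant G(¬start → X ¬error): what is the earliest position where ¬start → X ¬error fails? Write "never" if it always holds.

Check ¬start → X ¬error at each position in order: 0 ✓, 1 ✓, 2 ✓, 3 ✓, 4 ✓, 5 ✓.
At position 6 the labels are {door} and the next position 7 has {door, error, heat}, so ¬start → X ¬error is false there. This is the first violation.

6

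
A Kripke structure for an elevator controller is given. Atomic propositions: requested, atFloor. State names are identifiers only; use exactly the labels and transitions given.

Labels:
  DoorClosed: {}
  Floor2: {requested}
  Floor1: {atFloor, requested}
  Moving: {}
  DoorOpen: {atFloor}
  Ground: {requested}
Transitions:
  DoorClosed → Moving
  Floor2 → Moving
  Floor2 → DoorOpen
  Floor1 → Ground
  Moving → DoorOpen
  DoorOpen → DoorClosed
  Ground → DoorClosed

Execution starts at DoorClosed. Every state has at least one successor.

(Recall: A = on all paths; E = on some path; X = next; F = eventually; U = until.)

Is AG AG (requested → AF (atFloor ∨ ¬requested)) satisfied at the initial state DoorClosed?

States satisfying AG (requested → AF (atFloor ∨ ¬requested)): {DoorClosed, Floor2, Floor1, Moving, DoorOpen, Ground}.
States satisfying AG AG (requested → AF (atFloor ∨ ¬requested)): {DoorClosed, Floor2, Floor1, Moving, DoorOpen, Ground}.
Every state reachable from DoorClosed satisfies AG (requested → AF (atFloor ∨ ¬requested)).
DoorClosed ∈ Sat(AG AG (requested → AF (atFloor ∨ ¬requested))).

Yes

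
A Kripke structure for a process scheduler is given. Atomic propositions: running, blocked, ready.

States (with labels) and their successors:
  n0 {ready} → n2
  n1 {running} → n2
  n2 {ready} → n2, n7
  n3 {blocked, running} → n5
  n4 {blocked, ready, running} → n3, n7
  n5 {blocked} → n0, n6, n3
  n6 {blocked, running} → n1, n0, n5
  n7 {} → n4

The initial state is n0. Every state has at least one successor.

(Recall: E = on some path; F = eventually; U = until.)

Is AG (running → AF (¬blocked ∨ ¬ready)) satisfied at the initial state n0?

Holds

States satisfying running → AF (¬blocked ∨ ¬ready): {n0, n1, n2, n3, n4, n5, n6, n7}.
States satisfying AG (running → AF (¬blocked ∨ ¬ready)): {n0, n1, n2, n3, n4, n5, n6, n7}.
Every state reachable from n0 satisfies running → AF (¬blocked ∨ ¬ready).
n0 ∈ Sat(AG (running → AF (¬blocked ∨ ¬ready))).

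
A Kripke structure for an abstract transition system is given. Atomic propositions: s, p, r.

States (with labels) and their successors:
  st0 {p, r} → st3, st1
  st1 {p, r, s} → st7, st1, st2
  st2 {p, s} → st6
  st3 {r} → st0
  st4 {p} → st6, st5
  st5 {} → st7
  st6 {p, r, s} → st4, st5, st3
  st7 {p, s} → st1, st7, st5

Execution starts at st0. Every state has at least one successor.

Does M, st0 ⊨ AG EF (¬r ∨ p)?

States satisfying EF (¬r ∨ p): {st0, st1, st2, st3, st4, st5, st6, st7}.
States satisfying AG EF (¬r ∨ p): {st0, st1, st2, st3, st4, st5, st6, st7}.
Every state reachable from st0 satisfies EF (¬r ∨ p).
st0 ∈ Sat(AG EF (¬r ∨ p)).

Yes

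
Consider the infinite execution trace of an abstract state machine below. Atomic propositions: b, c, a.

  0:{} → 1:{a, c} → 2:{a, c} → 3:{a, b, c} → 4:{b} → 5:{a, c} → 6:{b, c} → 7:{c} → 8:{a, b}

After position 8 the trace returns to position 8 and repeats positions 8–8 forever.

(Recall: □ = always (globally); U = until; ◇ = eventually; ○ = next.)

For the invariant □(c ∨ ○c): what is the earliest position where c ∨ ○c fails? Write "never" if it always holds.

8

Check c ∨ ○c at each position in order: 0 ✓, 1 ✓, 2 ✓, 3 ✓, 4 ✓, 5 ✓, 6 ✓, 7 ✓.
At position 8 the labels are {a, b} and the next position 8 has {a, b}, so c ∨ ○c is false there. This is the first violation.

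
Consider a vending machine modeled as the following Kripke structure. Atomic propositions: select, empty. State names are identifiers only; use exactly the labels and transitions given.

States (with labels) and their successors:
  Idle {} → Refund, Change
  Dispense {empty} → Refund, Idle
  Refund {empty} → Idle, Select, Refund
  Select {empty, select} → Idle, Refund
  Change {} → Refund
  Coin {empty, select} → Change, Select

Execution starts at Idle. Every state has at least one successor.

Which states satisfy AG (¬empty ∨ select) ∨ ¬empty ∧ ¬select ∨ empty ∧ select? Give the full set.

States satisfying ¬empty ∨ select: {Idle, Select, Change, Coin}.
States satisfying AG (¬empty ∨ select): ∅.
States satisfying ¬empty: {Idle, Change}.
States satisfying ¬select: {Idle, Dispense, Refund, Change}.
States satisfying ¬empty ∧ ¬select: {Idle, Change}.
States satisfying empty ∧ select: {Select, Coin}.
States satisfying ¬empty ∧ ¬select ∨ empty ∧ select: {Idle, Select, Change, Coin}.
States satisfying AG (¬empty ∨ select) ∨ ¬empty ∧ ¬select ∨ empty ∧ select: {Idle, Select, Change, Coin}.

{Idle, Select, Change, Coin}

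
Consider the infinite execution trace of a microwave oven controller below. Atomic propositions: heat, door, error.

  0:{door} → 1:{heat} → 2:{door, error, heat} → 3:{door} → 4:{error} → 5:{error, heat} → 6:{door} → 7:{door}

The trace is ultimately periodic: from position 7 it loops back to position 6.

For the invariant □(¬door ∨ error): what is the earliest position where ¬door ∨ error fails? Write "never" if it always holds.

At position 0 the labels are {door}, so ¬door ∨ error is false there. This is the first violation.

0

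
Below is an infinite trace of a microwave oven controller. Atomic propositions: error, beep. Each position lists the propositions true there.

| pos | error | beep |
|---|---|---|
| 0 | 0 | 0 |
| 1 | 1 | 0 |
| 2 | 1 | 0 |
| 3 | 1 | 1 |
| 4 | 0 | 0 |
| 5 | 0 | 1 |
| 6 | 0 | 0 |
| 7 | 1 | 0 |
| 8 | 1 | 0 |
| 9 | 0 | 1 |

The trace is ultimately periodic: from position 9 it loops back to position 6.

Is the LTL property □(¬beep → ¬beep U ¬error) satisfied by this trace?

No

¬beep → ¬beep U ¬error must hold at every position from 0 onward. It fails at position 1, so □(¬beep → ¬beep U ¬error) is false.
Positions where ¬beep holds: 0, 1, 2, 4, 6, 7, 8.
Check ¬beep U ¬error at each: 0→ok, 1→fails, 2→fails, 4→ok, 6→ok, 7→ok, 8→ok.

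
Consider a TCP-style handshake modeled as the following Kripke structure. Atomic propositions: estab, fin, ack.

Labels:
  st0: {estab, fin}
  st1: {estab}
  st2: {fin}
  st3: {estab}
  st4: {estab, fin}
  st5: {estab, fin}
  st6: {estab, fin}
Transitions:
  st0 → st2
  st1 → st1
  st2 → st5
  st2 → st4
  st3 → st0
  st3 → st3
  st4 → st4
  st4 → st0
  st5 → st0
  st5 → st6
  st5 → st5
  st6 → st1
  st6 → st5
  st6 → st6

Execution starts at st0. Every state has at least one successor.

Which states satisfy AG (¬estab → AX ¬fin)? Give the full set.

{st1}

States satisfying ¬estab → AX ¬fin: {st0, st1, st3, st4, st5, st6}.
States satisfying AG (¬estab → AX ¬fin): {st1}.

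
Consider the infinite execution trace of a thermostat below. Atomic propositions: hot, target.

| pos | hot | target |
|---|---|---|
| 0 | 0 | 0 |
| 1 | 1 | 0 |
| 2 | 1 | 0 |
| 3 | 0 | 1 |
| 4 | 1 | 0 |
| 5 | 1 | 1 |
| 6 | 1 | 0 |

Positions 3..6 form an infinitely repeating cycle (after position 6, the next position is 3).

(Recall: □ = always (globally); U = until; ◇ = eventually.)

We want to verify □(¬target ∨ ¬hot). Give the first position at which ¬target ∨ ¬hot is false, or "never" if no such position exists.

5

Check ¬target ∨ ¬hot at each position in order: 0 ✓, 1 ✓, 2 ✓, 3 ✓, 4 ✓.
At position 5 the labels are {hot, target}, so ¬target ∨ ¬hot is false there. This is the first violation.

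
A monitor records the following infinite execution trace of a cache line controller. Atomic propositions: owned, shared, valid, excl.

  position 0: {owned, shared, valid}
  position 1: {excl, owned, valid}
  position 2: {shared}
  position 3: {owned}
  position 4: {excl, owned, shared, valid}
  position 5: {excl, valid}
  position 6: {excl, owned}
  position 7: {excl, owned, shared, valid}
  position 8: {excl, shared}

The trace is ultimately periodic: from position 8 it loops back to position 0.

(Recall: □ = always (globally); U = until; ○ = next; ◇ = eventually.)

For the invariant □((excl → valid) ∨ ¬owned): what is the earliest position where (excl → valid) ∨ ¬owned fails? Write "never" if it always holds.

6

Check (excl → valid) ∨ ¬owned at each position in order: 0 ✓, 1 ✓, 2 ✓, 3 ✓, 4 ✓, 5 ✓.
At position 6 the labels are {excl, owned}, so (excl → valid) ∨ ¬owned is false there. This is the first violation.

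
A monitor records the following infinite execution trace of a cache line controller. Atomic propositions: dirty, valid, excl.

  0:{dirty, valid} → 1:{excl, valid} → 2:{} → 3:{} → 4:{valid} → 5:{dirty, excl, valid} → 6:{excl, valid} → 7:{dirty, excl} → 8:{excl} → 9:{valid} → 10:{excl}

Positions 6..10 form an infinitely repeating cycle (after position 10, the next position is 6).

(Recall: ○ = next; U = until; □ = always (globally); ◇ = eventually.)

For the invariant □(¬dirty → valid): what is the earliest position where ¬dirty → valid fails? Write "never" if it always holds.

2

Check ¬dirty → valid at each position in order: 0 ✓, 1 ✓.
At position 2 the labels are {}, so ¬dirty → valid is false there. This is the first violation.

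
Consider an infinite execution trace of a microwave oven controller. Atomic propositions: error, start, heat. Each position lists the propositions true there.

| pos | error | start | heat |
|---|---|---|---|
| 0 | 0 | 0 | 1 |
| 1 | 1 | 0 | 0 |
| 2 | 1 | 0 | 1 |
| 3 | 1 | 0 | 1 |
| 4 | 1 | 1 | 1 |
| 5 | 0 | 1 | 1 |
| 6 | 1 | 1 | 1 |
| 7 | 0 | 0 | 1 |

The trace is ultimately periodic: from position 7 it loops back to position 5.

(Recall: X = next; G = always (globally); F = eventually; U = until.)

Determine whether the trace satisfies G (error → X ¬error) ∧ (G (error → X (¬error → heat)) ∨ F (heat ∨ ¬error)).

No

error → X ¬error must hold at every position from 0 onward. It fails at position 1, so G (error → X ¬error) is false.
Positions where error holds: 1, 2, 3, 4, 6.
Check X ¬error at each: 1→fails, 2→fails, 3→fails, 4→ok, 6→ok.
At position 0: G (error → X ¬error) is false; G (error → X (¬error → heat)) ∨ F (heat ∨ ¬error) is true; so G (error → X ¬error) ∧ (G (error → X (¬error → heat)) ∨ F (heat ∨ ¬error)) is false.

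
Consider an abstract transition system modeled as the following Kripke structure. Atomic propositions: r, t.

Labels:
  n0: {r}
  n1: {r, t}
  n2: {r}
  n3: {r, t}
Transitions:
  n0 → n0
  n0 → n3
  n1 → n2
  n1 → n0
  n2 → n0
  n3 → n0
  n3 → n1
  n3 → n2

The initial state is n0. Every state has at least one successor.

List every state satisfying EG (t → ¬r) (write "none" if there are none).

{n0, n2}

States satisfying t → ¬r: {n0, n2}.
States satisfying EG (t → ¬r): {n0, n2}.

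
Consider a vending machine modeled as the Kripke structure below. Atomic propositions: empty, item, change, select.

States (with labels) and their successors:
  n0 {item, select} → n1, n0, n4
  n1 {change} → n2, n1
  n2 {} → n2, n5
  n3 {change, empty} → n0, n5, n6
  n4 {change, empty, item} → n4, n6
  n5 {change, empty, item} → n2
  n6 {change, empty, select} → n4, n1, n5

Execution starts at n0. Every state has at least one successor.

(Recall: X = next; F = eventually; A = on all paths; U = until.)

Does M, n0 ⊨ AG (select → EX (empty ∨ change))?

States satisfying select → EX (empty ∨ change): {n0, n1, n2, n3, n4, n5, n6}.
States satisfying AG (select → EX (empty ∨ change)): {n0, n1, n2, n3, n4, n5, n6}.
Every state reachable from n0 satisfies select → EX (empty ∨ change).
n0 ∈ Sat(AG (select → EX (empty ∨ change))).

Satisfied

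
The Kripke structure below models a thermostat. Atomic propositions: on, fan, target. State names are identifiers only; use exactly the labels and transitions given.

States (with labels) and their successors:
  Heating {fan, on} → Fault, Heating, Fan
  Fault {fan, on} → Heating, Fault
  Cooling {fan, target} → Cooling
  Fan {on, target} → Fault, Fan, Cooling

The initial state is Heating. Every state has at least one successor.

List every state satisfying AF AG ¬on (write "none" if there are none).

States satisfying AG ¬on: {Cooling}.
States satisfying AF AG ¬on: {Cooling}.

{Cooling}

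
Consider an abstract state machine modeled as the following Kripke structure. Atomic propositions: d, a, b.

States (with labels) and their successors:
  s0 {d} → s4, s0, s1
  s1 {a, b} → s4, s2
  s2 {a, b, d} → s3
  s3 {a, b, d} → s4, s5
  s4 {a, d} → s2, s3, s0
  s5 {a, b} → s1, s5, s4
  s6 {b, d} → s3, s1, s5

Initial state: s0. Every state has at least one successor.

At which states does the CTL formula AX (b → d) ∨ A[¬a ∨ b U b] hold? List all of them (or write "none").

{s1, s2, s3, s4, s5, s6}

States satisfying b → d: {s0, s2, s3, s4, s6}.
States satisfying AX (b → d): {s1, s2, s4}.
States satisfying ¬a ∨ b: {s0, s1, s2, s3, s5, s6}.
States satisfying b: {s1, s2, s3, s5, s6}.
States satisfying A[¬a ∨ b U b]: {s1, s2, s3, s5, s6}.
States satisfying AX (b → d) ∨ A[¬a ∨ b U b]: {s1, s2, s3, s4, s5, s6}.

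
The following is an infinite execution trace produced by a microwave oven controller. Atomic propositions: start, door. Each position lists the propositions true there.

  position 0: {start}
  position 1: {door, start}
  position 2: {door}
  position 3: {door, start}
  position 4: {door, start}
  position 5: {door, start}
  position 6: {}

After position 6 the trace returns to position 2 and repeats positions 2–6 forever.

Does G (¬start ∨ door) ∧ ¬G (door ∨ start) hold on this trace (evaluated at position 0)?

¬start ∨ door must hold at every position from 0 onward. It fails at position 0, so G (¬start ∨ door) is false.
At position 0: G (¬start ∨ door) is false; ¬G (door ∨ start) is true; so G (¬start ∨ door) ∧ ¬G (door ∨ start) is false.

Does not hold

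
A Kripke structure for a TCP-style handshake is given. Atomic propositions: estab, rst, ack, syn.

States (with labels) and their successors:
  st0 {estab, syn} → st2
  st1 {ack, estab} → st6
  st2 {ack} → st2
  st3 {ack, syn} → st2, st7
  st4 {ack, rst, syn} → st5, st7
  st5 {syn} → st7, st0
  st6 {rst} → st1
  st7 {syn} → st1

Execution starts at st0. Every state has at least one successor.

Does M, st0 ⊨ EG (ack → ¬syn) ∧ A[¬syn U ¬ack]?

States satisfying ack → ¬syn: {st0, st1, st2, st5, st6, st7}.
States satisfying EG (ack → ¬syn): {st0, st1, st2, st5, st6, st7}.
States satisfying ¬syn: {st1, st2, st6}.
States satisfying ¬ack: {st0, st5, st6, st7}.
States satisfying A[¬syn U ¬ack]: {st0, st1, st5, st6, st7}.
States satisfying EG (ack → ¬syn) ∧ A[¬syn U ¬ack]: {st0, st1, st5, st6, st7}.
st0 ∈ Sat(EG (ack → ¬syn) ∧ A[¬syn U ¬ack]).

Holds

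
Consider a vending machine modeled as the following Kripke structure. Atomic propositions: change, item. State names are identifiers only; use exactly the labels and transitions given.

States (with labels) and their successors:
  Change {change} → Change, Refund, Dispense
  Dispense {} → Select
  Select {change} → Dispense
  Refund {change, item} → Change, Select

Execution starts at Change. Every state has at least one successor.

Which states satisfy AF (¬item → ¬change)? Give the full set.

{Dispense, Select, Refund}

States satisfying ¬item → ¬change: {Dispense, Refund}.
States satisfying AF (¬item → ¬change): {Dispense, Select, Refund}.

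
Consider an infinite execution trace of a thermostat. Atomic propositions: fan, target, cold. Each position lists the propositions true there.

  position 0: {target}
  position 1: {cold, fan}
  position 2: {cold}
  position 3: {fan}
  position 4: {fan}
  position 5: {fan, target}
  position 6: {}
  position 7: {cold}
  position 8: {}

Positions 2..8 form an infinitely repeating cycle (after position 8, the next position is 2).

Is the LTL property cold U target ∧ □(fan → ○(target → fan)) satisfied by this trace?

Walking from position 0: target first holds at position 0, and cold holds at every earlier position along the way, so cold U target holds.
fan → ○(target → fan) holds at every position 0..8, and those are all positions ever visited, so □(fan → ○(target → fan)) holds.
Positions where fan holds: 1, 3, 4, 5.
Check ○(target → fan) at each: 1→ok, 3→ok, 4→ok, 5→ok.
At position 0: cold U target is true; □(fan → ○(target → fan)) is true; so cold U target ∧ □(fan → ○(target → fan)) is true.

Holds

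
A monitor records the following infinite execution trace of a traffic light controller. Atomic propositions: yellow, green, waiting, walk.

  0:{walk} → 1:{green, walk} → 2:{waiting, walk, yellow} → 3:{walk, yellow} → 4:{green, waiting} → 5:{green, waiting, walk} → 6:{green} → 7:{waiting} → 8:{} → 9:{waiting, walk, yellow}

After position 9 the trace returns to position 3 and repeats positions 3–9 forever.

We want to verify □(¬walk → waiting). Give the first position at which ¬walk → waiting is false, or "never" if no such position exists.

Check ¬walk → waiting at each position in order: 0 ✓, 1 ✓, 2 ✓, 3 ✓, 4 ✓, 5 ✓.
At position 6 the labels are {green}, so ¬walk → waiting is false there. This is the first violation.

6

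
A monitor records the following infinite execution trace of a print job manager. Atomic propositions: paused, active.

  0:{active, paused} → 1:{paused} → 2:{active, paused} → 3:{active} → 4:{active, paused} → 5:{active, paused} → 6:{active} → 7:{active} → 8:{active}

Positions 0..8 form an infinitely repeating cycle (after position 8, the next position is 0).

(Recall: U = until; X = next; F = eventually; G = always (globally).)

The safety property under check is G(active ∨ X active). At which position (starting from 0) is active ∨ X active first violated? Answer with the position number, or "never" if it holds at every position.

active ∨ X active holds at every position 0..8, and those are all the positions the trace ever visits, so the invariant G(active ∨ X active) is never violated.

never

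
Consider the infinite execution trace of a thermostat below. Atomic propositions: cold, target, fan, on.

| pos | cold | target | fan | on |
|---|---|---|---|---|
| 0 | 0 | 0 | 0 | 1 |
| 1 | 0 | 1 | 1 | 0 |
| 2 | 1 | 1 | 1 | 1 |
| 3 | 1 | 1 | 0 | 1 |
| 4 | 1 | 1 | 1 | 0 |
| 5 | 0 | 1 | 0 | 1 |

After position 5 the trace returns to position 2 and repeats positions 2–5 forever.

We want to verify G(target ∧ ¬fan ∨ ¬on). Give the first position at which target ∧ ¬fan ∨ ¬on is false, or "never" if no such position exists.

At position 0 the labels are {on}, so target ∧ ¬fan ∨ ¬on is false there. This is the first violation.

0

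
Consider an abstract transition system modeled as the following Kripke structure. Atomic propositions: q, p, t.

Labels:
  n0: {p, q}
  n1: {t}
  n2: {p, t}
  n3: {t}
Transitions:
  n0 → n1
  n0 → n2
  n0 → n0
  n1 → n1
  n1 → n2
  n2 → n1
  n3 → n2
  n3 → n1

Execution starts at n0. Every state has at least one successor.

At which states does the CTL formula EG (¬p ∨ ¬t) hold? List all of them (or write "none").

{n0, n1, n3}

States satisfying ¬p ∨ ¬t: {n0, n1, n3}.
States satisfying EG (¬p ∨ ¬t): {n0, n1, n3}.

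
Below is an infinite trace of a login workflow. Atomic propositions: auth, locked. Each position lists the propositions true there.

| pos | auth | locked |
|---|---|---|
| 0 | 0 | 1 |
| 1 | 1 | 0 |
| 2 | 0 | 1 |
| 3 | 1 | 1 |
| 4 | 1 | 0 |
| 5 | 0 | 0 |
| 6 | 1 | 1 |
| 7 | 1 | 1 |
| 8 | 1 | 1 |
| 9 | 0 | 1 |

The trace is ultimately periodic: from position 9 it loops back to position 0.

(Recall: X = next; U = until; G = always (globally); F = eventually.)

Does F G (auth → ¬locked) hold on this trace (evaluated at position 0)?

G (auth → ¬locked) is false at every position 0..9, so it never becomes true and F G (auth → ¬locked) fails.

No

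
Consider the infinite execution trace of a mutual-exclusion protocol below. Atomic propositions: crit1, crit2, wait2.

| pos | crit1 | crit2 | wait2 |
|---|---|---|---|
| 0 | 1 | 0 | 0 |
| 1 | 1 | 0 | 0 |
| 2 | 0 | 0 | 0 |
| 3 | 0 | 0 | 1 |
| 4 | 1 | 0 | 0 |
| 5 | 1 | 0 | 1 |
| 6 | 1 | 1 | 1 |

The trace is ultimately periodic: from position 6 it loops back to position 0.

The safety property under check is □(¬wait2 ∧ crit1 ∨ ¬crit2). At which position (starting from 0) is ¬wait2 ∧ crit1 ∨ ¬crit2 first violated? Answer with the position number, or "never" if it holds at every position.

Check ¬wait2 ∧ crit1 ∨ ¬crit2 at each position in order: 0 ✓, 1 ✓, 2 ✓, 3 ✓, 4 ✓, 5 ✓.
At position 6 the labels are {crit1, crit2, wait2}, so ¬wait2 ∧ crit1 ∨ ¬crit2 is false there. This is the first violation.

6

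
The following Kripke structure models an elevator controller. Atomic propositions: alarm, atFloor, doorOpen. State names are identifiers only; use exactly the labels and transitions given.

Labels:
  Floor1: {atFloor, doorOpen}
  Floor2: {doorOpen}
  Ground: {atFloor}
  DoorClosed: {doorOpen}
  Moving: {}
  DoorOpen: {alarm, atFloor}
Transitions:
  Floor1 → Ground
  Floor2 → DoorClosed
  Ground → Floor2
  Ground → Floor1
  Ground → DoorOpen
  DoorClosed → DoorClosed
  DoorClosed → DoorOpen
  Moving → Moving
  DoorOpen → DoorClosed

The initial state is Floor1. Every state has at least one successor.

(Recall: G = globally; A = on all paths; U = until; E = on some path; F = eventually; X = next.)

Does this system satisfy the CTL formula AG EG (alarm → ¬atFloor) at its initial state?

Violated

States satisfying EG (alarm → ¬atFloor): {Floor1, Floor2, Ground, DoorClosed, Moving}.
States satisfying AG EG (alarm → ¬atFloor): {Moving}.
DoorOpen is reachable from Floor1 and violates EG (alarm → ¬atFloor), so AG fails at Floor1.
Floor1 ∉ Sat(AG EG (alarm → ¬atFloor)).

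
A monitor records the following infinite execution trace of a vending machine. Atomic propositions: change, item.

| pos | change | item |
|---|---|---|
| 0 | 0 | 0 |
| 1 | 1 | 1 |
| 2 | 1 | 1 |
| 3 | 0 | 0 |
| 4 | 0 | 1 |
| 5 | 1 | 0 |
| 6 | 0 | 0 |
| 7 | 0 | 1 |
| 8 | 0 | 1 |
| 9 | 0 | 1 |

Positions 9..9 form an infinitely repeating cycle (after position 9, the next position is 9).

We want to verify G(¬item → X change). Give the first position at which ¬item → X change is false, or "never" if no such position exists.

3

Check ¬item → X change at each position in order: 0 ✓, 1 ✓, 2 ✓.
At position 3 the labels are {} and the next position 4 has {item}, so ¬item → X change is false there. This is the first violation.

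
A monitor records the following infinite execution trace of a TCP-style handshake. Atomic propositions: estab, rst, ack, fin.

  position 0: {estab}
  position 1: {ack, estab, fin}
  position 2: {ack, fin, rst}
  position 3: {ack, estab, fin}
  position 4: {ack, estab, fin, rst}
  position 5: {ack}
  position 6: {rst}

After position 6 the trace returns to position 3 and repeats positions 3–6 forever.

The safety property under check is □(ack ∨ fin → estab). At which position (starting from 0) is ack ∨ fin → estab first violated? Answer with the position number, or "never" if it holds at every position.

Check ack ∨ fin → estab at each position in order: 0 ✓, 1 ✓.
At position 2 the labels are {ack, fin, rst}, so ack ∨ fin → estab is false there. This is the first violation.

2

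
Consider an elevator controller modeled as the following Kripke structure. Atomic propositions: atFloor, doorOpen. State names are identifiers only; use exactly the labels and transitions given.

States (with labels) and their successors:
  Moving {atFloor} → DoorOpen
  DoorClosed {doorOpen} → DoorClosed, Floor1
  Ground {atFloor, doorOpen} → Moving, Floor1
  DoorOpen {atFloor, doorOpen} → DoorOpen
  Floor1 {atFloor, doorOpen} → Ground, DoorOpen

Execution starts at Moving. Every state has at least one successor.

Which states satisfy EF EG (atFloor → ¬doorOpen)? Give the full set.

States satisfying EG (atFloor → ¬doorOpen): {DoorClosed}.
States satisfying EF EG (atFloor → ¬doorOpen): {DoorClosed}.

{DoorClosed}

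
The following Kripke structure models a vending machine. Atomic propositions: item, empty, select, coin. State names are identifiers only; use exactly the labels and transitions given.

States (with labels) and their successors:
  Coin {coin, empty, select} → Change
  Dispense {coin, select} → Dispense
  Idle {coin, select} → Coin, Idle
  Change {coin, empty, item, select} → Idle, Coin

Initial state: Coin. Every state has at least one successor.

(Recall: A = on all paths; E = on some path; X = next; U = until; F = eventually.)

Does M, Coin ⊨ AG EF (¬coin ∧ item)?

States satisfying EF (¬coin ∧ item): ∅.
States satisfying AG EF (¬coin ∧ item): ∅.
Change is reachable from Coin and violates EF (¬coin ∧ item), so AG fails at Coin.
Coin ∉ Sat(AG EF (¬coin ∧ item)).

No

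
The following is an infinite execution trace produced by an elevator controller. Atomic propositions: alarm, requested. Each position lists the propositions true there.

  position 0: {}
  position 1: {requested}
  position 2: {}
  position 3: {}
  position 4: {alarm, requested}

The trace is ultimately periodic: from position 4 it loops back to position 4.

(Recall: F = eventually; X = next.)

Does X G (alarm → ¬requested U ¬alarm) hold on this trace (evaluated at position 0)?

No

The position after 0 is 1; G (alarm → ¬requested U ¬alarm) is false there.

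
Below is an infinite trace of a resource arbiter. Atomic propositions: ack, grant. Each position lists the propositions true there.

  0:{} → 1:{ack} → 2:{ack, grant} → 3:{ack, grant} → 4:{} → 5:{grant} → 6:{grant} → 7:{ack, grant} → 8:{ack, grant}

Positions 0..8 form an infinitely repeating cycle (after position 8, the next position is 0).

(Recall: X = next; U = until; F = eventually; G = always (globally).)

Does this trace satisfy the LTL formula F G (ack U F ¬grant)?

G (ack U F ¬grant) holds at position 0, which is reachable from 0, so F G (ack U F ¬grant) holds.

Holds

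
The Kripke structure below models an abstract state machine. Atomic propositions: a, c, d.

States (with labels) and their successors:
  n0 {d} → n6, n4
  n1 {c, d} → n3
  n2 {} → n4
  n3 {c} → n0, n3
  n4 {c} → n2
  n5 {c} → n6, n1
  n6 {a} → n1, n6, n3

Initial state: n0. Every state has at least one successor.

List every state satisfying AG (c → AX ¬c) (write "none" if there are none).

States satisfying c → AX ¬c: {n0, n2, n4, n6}.
States satisfying AG (c → AX ¬c): {n2, n4}.

{n2, n4}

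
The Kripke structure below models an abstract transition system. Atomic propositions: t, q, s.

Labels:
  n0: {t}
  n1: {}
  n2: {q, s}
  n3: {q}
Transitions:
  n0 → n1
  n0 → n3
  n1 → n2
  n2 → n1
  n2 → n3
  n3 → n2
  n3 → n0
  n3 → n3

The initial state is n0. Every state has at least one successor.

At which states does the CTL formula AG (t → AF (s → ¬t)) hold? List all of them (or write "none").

States satisfying t → AF (s → ¬t): {n0, n1, n2, n3}.
States satisfying AG (t → AF (s → ¬t)): {n0, n1, n2, n3}.

{n0, n1, n2, n3}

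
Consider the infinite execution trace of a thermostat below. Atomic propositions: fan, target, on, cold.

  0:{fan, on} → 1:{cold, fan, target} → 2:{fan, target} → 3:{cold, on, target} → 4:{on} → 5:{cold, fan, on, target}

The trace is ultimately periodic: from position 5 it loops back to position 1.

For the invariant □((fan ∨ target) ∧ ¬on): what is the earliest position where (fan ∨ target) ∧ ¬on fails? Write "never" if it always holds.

0

At position 0 the labels are {fan, on}, so (fan ∨ target) ∧ ¬on is false there. This is the first violation.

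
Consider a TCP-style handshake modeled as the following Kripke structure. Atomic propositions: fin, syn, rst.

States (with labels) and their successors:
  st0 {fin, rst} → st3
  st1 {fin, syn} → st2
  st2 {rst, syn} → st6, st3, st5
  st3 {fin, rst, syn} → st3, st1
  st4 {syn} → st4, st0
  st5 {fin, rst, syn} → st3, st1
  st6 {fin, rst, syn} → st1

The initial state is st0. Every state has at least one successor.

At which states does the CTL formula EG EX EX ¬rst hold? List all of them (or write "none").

States satisfying EX EX ¬rst: {st0, st2, st3, st4, st5}.
States satisfying EG EX EX ¬rst: {st0, st2, st3, st4, st5}.

{st0, st2, st3, st4, st5}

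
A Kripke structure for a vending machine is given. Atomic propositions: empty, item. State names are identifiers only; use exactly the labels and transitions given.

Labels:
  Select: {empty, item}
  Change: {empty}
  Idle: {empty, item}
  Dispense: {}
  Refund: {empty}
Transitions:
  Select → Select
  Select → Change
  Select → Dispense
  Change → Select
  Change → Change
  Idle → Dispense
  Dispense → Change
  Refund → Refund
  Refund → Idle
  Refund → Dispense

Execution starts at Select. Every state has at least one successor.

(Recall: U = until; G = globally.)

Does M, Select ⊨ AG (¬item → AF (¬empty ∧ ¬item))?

Violated

States satisfying ¬item → AF (¬empty ∧ ¬item): {Select, Idle, Dispense}.
States satisfying AG (¬item → AF (¬empty ∧ ¬item)): ∅.
Change is reachable from Select and violates ¬item → AF (¬empty ∧ ¬item), so AG fails at Select.
Select ∉ Sat(AG (¬item → AF (¬empty ∧ ¬item))).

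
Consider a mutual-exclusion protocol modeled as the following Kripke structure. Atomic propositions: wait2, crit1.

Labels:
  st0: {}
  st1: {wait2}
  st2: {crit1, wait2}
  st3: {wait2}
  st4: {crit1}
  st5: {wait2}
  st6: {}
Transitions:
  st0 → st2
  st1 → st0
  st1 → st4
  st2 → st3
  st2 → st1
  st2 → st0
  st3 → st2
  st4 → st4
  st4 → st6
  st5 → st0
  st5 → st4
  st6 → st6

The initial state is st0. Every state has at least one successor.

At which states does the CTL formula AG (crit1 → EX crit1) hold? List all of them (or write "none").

States satisfying crit1 → EX crit1: {st0, st1, st3, st4, st5, st6}.
States satisfying AG (crit1 → EX crit1): {st4, st6}.

{st4, st6}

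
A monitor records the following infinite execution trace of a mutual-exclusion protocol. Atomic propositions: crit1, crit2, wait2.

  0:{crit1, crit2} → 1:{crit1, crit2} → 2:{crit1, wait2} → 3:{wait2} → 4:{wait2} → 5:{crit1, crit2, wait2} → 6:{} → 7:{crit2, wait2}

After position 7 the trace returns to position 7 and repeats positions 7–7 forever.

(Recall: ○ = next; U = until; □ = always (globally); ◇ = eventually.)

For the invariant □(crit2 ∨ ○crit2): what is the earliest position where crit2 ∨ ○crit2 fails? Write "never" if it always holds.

2

Check crit2 ∨ ○crit2 at each position in order: 0 ✓, 1 ✓.
At position 2 the labels are {crit1, wait2} and the next position 3 has {wait2}, so crit2 ∨ ○crit2 is false there. This is the first violation.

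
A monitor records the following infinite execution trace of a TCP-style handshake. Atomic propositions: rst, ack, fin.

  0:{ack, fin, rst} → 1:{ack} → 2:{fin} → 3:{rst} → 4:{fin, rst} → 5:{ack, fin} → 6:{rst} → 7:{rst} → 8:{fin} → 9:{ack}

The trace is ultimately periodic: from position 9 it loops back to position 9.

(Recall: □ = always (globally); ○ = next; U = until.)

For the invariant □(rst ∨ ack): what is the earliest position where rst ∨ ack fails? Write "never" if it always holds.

Check rst ∨ ack at each position in order: 0 ✓, 1 ✓.
At position 2 the labels are {fin}, so rst ∨ ack is false there. This is the first violation.

2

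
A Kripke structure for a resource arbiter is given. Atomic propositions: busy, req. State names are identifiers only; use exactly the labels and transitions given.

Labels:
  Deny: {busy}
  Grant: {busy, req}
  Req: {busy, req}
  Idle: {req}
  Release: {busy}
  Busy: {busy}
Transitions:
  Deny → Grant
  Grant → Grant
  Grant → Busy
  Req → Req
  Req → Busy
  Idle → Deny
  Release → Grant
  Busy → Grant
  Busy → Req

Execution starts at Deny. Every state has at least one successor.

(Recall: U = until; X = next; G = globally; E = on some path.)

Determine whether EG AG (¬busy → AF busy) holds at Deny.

Satisfied

States satisfying AG (¬busy → AF busy): {Deny, Grant, Req, Idle, Release, Busy}.
States satisfying EG AG (¬busy → AF busy): {Deny, Grant, Req, Idle, Release, Busy}.
Deny ∈ Sat(EG AG (¬busy → AF busy)).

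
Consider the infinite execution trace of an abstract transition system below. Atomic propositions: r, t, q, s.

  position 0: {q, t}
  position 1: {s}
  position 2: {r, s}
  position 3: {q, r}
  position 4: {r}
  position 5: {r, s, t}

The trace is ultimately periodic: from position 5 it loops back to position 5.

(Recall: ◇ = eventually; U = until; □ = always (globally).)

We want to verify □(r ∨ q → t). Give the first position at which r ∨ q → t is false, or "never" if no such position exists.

Check r ∨ q → t at each position in order: 0 ✓, 1 ✓.
At position 2 the labels are {r, s}, so r ∨ q → t is false there. This is the first violation.

2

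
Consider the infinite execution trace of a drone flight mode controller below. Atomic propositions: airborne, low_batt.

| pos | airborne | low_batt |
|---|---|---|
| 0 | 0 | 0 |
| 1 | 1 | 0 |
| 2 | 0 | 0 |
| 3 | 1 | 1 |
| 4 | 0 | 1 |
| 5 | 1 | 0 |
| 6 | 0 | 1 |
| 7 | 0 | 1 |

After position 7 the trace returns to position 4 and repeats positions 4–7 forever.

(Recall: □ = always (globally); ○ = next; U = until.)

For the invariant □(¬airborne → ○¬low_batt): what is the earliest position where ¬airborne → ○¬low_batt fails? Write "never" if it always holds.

2

Check ¬airborne → ○¬low_batt at each position in order: 0 ✓, 1 ✓.
At position 2 the labels are {} and the next position 3 has {airborne, low_batt}, so ¬airborne → ○¬low_batt is false there. This is the first violation.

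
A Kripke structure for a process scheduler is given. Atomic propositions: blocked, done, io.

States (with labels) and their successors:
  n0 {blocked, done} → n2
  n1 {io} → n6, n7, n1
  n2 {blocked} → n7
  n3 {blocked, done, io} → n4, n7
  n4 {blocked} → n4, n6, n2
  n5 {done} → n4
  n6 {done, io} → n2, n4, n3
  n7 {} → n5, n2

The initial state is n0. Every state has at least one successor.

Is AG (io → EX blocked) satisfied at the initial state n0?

States satisfying io → EX blocked: {n0, n2, n3, n4, n5, n6, n7}.
States satisfying AG (io → EX blocked): {n0, n2, n3, n4, n5, n6, n7}.
Every state reachable from n0 satisfies io → EX blocked.
n0 ∈ Sat(AG (io → EX blocked)).

Holds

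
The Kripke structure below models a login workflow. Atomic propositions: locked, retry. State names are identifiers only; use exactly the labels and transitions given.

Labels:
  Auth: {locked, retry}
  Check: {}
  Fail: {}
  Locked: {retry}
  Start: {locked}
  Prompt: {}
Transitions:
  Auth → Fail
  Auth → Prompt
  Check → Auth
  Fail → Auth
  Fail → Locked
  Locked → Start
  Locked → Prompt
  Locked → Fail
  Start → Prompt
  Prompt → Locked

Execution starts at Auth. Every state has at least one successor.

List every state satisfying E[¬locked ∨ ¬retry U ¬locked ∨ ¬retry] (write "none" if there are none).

{Check, Fail, Locked, Start, Prompt}

States satisfying ¬locked ∨ ¬retry: {Check, Fail, Locked, Start, Prompt}.
States satisfying E[¬locked ∨ ¬retry U ¬locked ∨ ¬retry]: {Check, Fail, Locked, Start, Prompt}.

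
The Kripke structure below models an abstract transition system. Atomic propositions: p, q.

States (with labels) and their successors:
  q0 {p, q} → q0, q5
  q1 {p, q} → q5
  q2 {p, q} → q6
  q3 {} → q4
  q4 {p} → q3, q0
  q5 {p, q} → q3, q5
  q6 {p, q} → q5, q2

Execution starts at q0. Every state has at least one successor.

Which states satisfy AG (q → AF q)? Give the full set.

States satisfying q → AF q: {q0, q1, q2, q3, q4, q5, q6}.
States satisfying AG (q → AF q): {q0, q1, q2, q3, q4, q5, q6}.

{q0, q1, q2, q3, q4, q5, q6}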